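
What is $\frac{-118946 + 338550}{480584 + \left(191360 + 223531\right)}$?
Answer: $\frac{31372}{127925} \approx 0.24524$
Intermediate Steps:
$\frac{-118946 + 338550}{480584 + \left(191360 + 223531\right)} = \frac{219604}{480584 + 414891} = \frac{219604}{895475} = 219604 \cdot \frac{1}{895475} = \frac{31372}{127925}$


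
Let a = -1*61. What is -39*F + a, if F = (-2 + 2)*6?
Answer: -61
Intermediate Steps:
a = -61
F = 0 (F = 0*6 = 0)
-39*F + a = -39*0 - 61 = 0 - 61 = -61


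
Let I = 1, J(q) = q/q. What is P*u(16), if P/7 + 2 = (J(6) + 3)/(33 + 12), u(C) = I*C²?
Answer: -154112/45 ≈ -3424.7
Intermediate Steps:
J(q) = 1
u(C) = C² (u(C) = 1*C² = C²)
P = -602/45 (P = -14 + 7*((1 + 3)/(33 + 12)) = -14 + 7*(4/45) = -14 + 28/45 = -602/45 ≈ -13.378)
P*u(16) = -602/45*16² = -602/45*256 = -154112/45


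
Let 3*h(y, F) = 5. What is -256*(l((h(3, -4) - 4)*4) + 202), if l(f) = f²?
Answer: -666112/9 ≈ -74013.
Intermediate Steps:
h(y, F) = 5/3 (h(y, F) = (⅓)*5 = 5/3)
-256*(l((h(3, -4) - 4)*4) + 202) = -256*(((5/3 - 4)*4)² + 202) = -256*((-7/3*4)² + 202) = -256*((-28/3)² + 202) = -256*(784/9 + 202) = -256*2602/9 = -666112/9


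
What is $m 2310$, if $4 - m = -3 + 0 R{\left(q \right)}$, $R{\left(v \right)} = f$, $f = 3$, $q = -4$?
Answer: $16170$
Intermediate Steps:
$R{\left(v \right)} = 3$
$m = 7$ ($m = 4 - \left(-3 + 0 \cdot 3\right) = 4 - \left(-3 + 0\right) = 4 - -3 = 4 + 3 = 7$)
$m 2310 = 7 \cdot 2310 = 16170$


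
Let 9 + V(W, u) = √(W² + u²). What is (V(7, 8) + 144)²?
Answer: (135 + √113)² ≈ 21208.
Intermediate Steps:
V(W, u) = -9 + √(W² + u²)
(V(7, 8) + 144)² = ((-9 + √(7² + 8²)) + 144)² = ((-9 + √(49 + 64)) + 144)² = ((-9 + √113) + 144)² = (135 + √113)²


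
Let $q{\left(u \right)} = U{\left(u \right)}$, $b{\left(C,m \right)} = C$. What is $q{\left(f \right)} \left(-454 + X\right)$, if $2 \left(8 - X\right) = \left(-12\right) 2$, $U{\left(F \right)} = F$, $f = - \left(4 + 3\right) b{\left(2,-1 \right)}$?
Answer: $6076$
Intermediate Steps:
$f = -14$ ($f = - \left(4 + 3\right) 2 = - 7 \cdot 2 = \left(-1\right) 14 = -14$)
$q{\left(u \right)} = u$
$X = 20$ ($X = 8 - \frac{\left(-12\right) 2}{2} = 8 - -12 = 8 + 12 = 20$)
$q{\left(f \right)} \left(-454 + X\right) = - 14 \left(-454 + 20\right) = \left(-14\right) \left(-434\right) = 6076$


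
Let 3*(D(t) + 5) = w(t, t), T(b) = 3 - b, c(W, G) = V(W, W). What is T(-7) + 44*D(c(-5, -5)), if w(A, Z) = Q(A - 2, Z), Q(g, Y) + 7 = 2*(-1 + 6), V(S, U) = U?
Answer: -166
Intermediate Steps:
c(W, G) = W
Q(g, Y) = 3 (Q(g, Y) = -7 + 2*(-1 + 6) = -7 + 2*5 = -7 + 10 = 3)
w(A, Z) = 3
D(t) = -4 (D(t) = -5 + (⅓)*3 = -5 + 1 = -4)
T(-7) + 44*D(c(-5, -5)) = (3 - 1*(-7)) + 44*(-4) = (3 + 7) - 176 = 10 - 176 = -166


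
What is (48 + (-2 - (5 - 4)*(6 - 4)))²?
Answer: 1936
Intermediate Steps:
(48 + (-2 - (5 - 4)*(6 - 4)))² = (48 + (-2 - 2))² = (48 - 4)² = 44² = 1936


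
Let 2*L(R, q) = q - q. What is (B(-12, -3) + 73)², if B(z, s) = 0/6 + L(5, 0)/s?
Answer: 5329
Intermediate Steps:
L(R, q) = 0 (L(R, q) = (q - q)/2 = (½)*0 = 0)
B(z, s) = 0 (B(z, s) = 0/6 + 0/s = 0*(⅙) + 0 = 0 + 0 = 0)
(B(-12, -3) + 73)² = (0 + 73)² = 73² = 5329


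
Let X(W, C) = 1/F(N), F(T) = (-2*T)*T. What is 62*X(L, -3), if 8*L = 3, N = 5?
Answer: -31/25 ≈ -1.2400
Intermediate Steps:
L = 3/8 (L = (1/8)*3 = 3/8 ≈ 0.37500)
F(T) = -2*T**2
X(W, C) = -1/50 (X(W, C) = 1/(-2*5**2) = 1/(-2*25) = 1/(-50) = -1/50)
62*X(L, -3) = 62*(-1/50) = -31/25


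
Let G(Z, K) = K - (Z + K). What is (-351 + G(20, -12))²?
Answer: 137641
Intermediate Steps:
G(Z, K) = -Z (G(Z, K) = K - (K + Z) = K + (-K - Z) = -Z)
(-351 + G(20, -12))² = (-351 - 1*20)² = (-351 - 20)² = (-371)² = 137641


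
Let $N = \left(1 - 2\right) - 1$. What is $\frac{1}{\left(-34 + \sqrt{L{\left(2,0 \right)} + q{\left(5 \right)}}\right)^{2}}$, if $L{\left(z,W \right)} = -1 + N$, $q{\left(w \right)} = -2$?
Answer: $\frac{1}{\left(34 - i \sqrt{5}\right)^{2}} \approx 0.00085391 + 0.00011281 i$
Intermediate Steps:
$N = -2$ ($N = -1 - 1 = -2$)
$L{\left(z,W \right)} = -3$ ($L{\left(z,W \right)} = -1 - 2 = -3$)
$\frac{1}{\left(-34 + \sqrt{L{\left(2,0 \right)} + q{\left(5 \right)}}\right)^{2}} = \frac{1}{\left(-34 + \sqrt{-3 - 2}\right)^{2}} = \frac{1}{\left(-34 + \sqrt{-5}\right)^{2}} = \frac{1}{\left(-34 + i \sqrt{5}\right)^{2}}$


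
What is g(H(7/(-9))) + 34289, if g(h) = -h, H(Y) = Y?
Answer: 308608/9 ≈ 34290.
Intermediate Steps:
g(H(7/(-9))) + 34289 = -7/(-9) + 34289 = -7*(-1)/9 + 34289 = -1*(-7/9) + 34289 = 7/9 + 34289 = 308608/9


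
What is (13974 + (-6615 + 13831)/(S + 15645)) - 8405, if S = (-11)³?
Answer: 39860941/7157 ≈ 5569.5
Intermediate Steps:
S = -1331
(13974 + (-6615 + 13831)/(S + 15645)) - 8405 = (13974 + (-6615 + 13831)/(-1331 + 15645)) - 8405 = (13974 + 7216/14314) - 8405 = (13974 + 7216*(1/14314)) - 8405 = (13974 + 3608/7157) - 8405 = 100015526/7157 - 8405 = 39860941/7157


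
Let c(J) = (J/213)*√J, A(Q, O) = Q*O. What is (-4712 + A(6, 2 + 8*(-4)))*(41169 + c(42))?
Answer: -201398748 - 68488*√42/71 ≈ -2.0140e+8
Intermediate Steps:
A(Q, O) = O*Q
c(J) = J^(3/2)/213 (c(J) = (J*(1/213))*√J = (J/213)*√J = J^(3/2)/213)
(-4712 + A(6, 2 + 8*(-4)))*(41169 + c(42)) = (-4712 + (2 + 8*(-4))*6)*(41169 + 42^(3/2)/213) = (-4712 + (2 - 32)*6)*(41169 + (42*√42)/213) = (-4712 - 30*6)*(41169 + 14*√42/71) = (-4712 - 180)*(41169 + 14*√42/71) = -4892*(41169 + 14*√42/71) = -201398748 - 68488*√42/71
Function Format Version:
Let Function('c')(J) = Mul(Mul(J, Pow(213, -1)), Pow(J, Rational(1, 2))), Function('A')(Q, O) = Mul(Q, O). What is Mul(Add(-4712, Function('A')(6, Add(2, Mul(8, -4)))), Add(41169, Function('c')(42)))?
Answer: Add(-201398748, Mul(Rational(-68488, 71), Pow(42, Rational(1, 2)))) ≈ -2.0140e+8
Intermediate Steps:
Function('A')(Q, O) = Mul(O, Q)
Function('c')(J) = Mul(Rational(1, 213), Pow(J, Rational(3, 2))) (Function('c')(J) = Mul(Mul(J, Rational(1, 213)), Pow(J, Rational(1, 2))) = Mul(Mul(Rational(1, 213), J), Pow(J, Rational(1, 2))) = Mul(Rational(1, 213), Pow(J, Rational(3, 2))))
Mul(Add(-4712, Function('A')(6, Add(2, Mul(8, -4)))), Add(41169, Function('c')(42))) = Mul(Add(-4712, Mul(Add(2, Mul(8, -4)), 6)), Add(41169, Mul(Rational(1, 213), Pow(42, Rational(3, 2))))) = Mul(Add(-4712, Mul(Add(2, -32), 6)), Add(41169, Mul(Rational(1, 213), Mul(42, Pow(42, Rational(1, 2)))))) = Mul(Add(-4712, Mul(-30, 6)), Add(41169, Mul(Rational(14, 71), Pow(42, Rational(1, 2))))) = Mul(Add(-4712, -180), Add(41169, Mul(Rational(14, 71), Pow(42, Rational(1, 2))))) = Mul(-4892, Add(41169, Mul(Rational(14, 71), Pow(42, Rational(1, 2))))) = Add(-201398748, Mul(Rational(-68488, 71), Pow(42, Rational(1, 2))))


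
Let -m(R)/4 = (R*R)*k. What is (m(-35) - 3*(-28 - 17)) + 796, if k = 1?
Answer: -3969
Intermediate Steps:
m(R) = -4*R² (m(R) = -4*R*R = -4*R²)
(m(-35) - 3*(-28 - 17)) + 796 = (-4*(-35)² - 3*(-28 - 17)) + 796 = (-4*1225 - 3*(-45)) + 796 = (-4900 + 135) + 796 = -4765 + 796 = -3969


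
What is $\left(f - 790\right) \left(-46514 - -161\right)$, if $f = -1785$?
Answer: $119358975$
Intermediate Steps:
$\left(f - 790\right) \left(-46514 - -161\right) = \left(-1785 - 790\right) \left(-46514 - -161\right) = - 2575 \left(-46514 + \left(-25 + 186\right)\right) = - 2575 \left(-46514 + 161\right) = \left(-2575\right) \left(-46353\right) = 119358975$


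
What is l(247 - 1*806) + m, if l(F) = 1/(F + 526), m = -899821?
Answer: -29694094/33 ≈ -8.9982e+5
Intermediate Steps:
l(F) = 1/(526 + F)
l(247 - 1*806) + m = 1/(526 + (247 - 1*806)) - 899821 = 1/(526 + (247 - 806)) - 899821 = 1/(526 - 559) - 899821 = 1/(-33) - 899821 = -1/33 - 899821 = -29694094/33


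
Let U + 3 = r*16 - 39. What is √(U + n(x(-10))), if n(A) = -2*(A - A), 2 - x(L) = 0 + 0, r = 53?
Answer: √806 ≈ 28.390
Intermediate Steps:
x(L) = 2 (x(L) = 2 - (0 + 0) = 2 - 1*0 = 2 + 0 = 2)
U = 806 (U = -3 + (53*16 - 39) = -3 + (848 - 39) = -3 + 809 = 806)
n(A) = 0 (n(A) = -2*0 = 0)
√(U + n(x(-10))) = √(806 + 0) = √806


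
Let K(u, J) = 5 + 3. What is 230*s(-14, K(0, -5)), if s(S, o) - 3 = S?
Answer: -2530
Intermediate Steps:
K(u, J) = 8
s(S, o) = 3 + S
230*s(-14, K(0, -5)) = 230*(3 - 14) = 230*(-11) = -2530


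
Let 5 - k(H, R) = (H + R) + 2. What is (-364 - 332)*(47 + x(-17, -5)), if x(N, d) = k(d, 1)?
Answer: -37584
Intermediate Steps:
k(H, R) = 3 - H - R (k(H, R) = 5 - ((H + R) + 2) = 5 - (2 + H + R) = 5 + (-2 - H - R) = 3 - H - R)
x(N, d) = 2 - d (x(N, d) = 3 - d - 1*1 = 3 - d - 1 = 2 - d)
(-364 - 332)*(47 + x(-17, -5)) = (-364 - 332)*(47 + (2 - 1*(-5))) = -696*(47 + (2 + 5)) = -696*(47 + 7) = -696*54 = -37584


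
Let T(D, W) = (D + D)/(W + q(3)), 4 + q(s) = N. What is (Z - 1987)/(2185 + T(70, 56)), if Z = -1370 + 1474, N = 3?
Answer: -20713/24063 ≈ -0.86078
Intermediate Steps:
q(s) = -1 (q(s) = -4 + 3 = -1)
T(D, W) = 2*D/(-1 + W) (T(D, W) = (D + D)/(W - 1) = (2*D)/(-1 + W) = 2*D/(-1 + W))
Z = 104
(Z - 1987)/(2185 + T(70, 56)) = (104 - 1987)/(2185 + 2*70/(-1 + 56)) = -1883/(2185 + 2*70/55) = -1883/(2185 + 2*70*(1/55)) = -1883/(2185 + 28/11) = -1883/24063/11 = -1883*11/24063 = -20713/24063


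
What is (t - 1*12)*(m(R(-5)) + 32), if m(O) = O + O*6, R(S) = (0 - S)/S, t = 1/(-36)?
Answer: -10825/36 ≈ -300.69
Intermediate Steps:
t = -1/36 ≈ -0.027778
R(S) = -1 (R(S) = (-S)/S = -1)
m(O) = 7*O (m(O) = O + 6*O = 7*O)
(t - 1*12)*(m(R(-5)) + 32) = (-1/36 - 1*12)*(7*(-1) + 32) = (-1/36 - 12)*(-7 + 32) = -433/36*25 = -10825/36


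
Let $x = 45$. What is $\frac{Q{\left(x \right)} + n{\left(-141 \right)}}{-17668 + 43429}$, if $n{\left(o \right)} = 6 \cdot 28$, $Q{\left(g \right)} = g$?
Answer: $\frac{71}{8587} \approx 0.0082683$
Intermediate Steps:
$n{\left(o \right)} = 168$
$\frac{Q{\left(x \right)} + n{\left(-141 \right)}}{-17668 + 43429} = \frac{45 + 168}{-17668 + 43429} = \frac{213}{25761} = 213 \cdot \frac{1}{25761} = \frac{71}{8587}$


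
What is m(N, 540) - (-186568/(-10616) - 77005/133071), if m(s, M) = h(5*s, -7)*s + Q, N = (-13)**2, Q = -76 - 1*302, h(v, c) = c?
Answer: -278650686893/176585217 ≈ -1578.0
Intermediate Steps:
Q = -378 (Q = -76 - 302 = -378)
N = 169
m(s, M) = -378 - 7*s (m(s, M) = -7*s - 378 = -378 - 7*s)
m(N, 540) - (-186568/(-10616) - 77005/133071) = (-378 - 7*169) - (-186568/(-10616) - 77005/133071) = (-378 - 1183) - (-186568*(-1/10616) - 77005*1/133071) = -1561 - (23321/1327 - 77005/133071) = -1561 - 1*3001163156/176585217 = -1561 - 3001163156/176585217 = -278650686893/176585217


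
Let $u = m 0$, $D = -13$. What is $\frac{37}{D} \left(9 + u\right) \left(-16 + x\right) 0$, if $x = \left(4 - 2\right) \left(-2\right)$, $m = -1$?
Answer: $0$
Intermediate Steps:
$u = 0$ ($u = \left(-1\right) 0 = 0$)
$x = -4$ ($x = 2 \left(-2\right) = -4$)
$\frac{37}{D} \left(9 + u\right) \left(-16 + x\right) 0 = \frac{37}{-13} \left(9 + 0\right) \left(-16 - 4\right) 0 = 37 \left(- \frac{1}{13}\right) 9 \left(-20\right) 0 = \left(- \frac{37}{13}\right) \left(-180\right) 0 = \frac{6660}{13} \cdot 0 = 0$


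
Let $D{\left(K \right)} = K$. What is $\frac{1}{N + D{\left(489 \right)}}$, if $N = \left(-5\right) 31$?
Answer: $\frac{1}{334} \approx 0.002994$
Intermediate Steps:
$N = -155$
$\frac{1}{N + D{\left(489 \right)}} = \frac{1}{-155 + 489} = \frac{1}{334}$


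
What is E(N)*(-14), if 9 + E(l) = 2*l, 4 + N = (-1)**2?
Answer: 210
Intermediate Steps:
N = -3 (N = -4 + (-1)**2 = -4 + 1 = -3)
E(l) = -9 + 2*l
E(N)*(-14) = (-9 + 2*(-3))*(-14) = (-9 - 6)*(-14) = -15*(-14) = 210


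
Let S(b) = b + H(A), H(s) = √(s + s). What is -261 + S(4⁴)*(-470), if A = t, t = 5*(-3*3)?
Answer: -120581 - 1410*I*√10 ≈ -1.2058e+5 - 4458.8*I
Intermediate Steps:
t = -45 (t = 5*(-9) = -45)
A = -45
H(s) = √2*√s (H(s) = √(2*s) = √2*√s)
S(b) = b + 3*I*√10 (S(b) = b + √2*√(-45) = b + √2*(3*I*√5) = b + 3*I*√10)
-261 + S(4⁴)*(-470) = -261 + (4⁴ + 3*I*√10)*(-470) = -261 + (256 + 3*I*√10)*(-470) = -261 + (-120320 - 1410*I*√10) = -120581 - 1410*I*√10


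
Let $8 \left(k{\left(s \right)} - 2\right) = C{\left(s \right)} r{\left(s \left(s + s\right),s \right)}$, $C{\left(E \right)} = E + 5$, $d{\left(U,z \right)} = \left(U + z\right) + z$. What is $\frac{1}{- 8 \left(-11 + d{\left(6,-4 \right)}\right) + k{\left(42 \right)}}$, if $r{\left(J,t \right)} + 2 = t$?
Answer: $\frac{1}{341} \approx 0.0029326$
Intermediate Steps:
$r{\left(J,t \right)} = -2 + t$
$d{\left(U,z \right)} = U + 2 z$
$C{\left(E \right)} = 5 + E$
$k{\left(s \right)} = 2 + \frac{\left(-2 + s\right) \left(5 + s\right)}{8}$ ($k{\left(s \right)} = 2 + \frac{\left(5 + s\right) \left(-2 + s\right)}{8} = 2 + \frac{\left(-2 + s\right) \left(5 + s\right)}{8}$)
$\frac{1}{- 8 \left(-11 + d{\left(6,-4 \right)}\right) + k{\left(42 \right)}} = \frac{1}{- 8 \left(-11 + \left(6 + 2 \left(-4\right)\right)\right) + \left(2 + \frac{\left(-2 + 42\right) \left(5 + 42\right)}{8}\right)} = \frac{1}{- 8 \left(-11 + \left(6 - 8\right)\right) + \left(2 + \frac{1}{8} \cdot 40 \cdot 47\right)} = \frac{1}{- 8 \left(-11 - 2\right) + \left(2 + 235\right)} = \frac{1}{\left(-8\right) \left(-13\right) + 237} = \frac{1}{104 + 237} = \frac{1}{341}$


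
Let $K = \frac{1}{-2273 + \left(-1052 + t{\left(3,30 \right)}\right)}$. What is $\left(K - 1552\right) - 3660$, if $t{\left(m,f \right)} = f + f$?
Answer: $- \frac{17017181}{3265} \approx -5212.0$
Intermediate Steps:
$t{\left(m,f \right)} = 2 f$
$K = - \frac{1}{3265}$ ($K = \frac{1}{-2273 + \left(-1052 + 2 \cdot 30\right)} = \frac{1}{-2273 + \left(-1052 + 60\right)} = \frac{1}{-2273 - 992} = \frac{1}{-3265} = - \frac{1}{3265} \approx -0.00030628$)
$\left(K - 1552\right) - 3660 = \left(- \frac{1}{3265} - 1552\right) - 3660 = - \frac{5067281}{3265} - 3660 = - \frac{17017181}{3265}$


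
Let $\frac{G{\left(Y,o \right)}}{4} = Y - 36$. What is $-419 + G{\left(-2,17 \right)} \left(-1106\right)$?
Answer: $167693$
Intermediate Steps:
$G{\left(Y,o \right)} = -144 + 4 Y$ ($G{\left(Y,o \right)} = 4 \left(Y - 36\right) = 4 \left(-36 + Y\right) = -144 + 4 Y$)
$-419 + G{\left(-2,17 \right)} \left(-1106\right) = -419 + \left(-144 + 4 \left(-2\right)\right) \left(-1106\right) = -419 + \left(-144 - 8\right) \left(-1106\right) = -419 - -168112 = -419 + 168112 = 167693$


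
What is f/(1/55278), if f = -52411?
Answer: -2897175258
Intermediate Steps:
f/(1/55278) = -52411/(1/55278) = -52411/1/55278 = -52411*55278 = -2897175258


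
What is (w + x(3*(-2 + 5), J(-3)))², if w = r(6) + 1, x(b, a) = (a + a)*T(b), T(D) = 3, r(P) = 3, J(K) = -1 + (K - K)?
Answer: 4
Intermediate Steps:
J(K) = -1 (J(K) = -1 + 0 = -1)
x(b, a) = 6*a (x(b, a) = (a + a)*3 = (2*a)*3 = 6*a)
w = 4 (w = 3 + 1 = 4)
(w + x(3*(-2 + 5), J(-3)))² = (4 + 6*(-1))² = (4 - 6)² = (-2)² = 4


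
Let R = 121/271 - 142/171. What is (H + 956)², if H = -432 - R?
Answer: 590513085225625/2147488281 ≈ 2.7498e+5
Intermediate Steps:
R = -17791/46341 (R = 121*(1/271) - 142*1/171 = 121/271 - 142/171 = -17791/46341 ≈ -0.38391)
H = -20001521/46341 (H = -432 - 1*(-17791/46341) = -432 + 17791/46341 = -20001521/46341 ≈ -431.62)
(H + 956)² = (-20001521/46341 + 956)² = (24300475/46341)² = 590513085225625/2147488281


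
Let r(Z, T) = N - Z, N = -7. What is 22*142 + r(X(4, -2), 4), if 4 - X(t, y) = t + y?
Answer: 3115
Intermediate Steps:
X(t, y) = 4 - t - y (X(t, y) = 4 - (t + y) = 4 + (-t - y) = 4 - t - y)
r(Z, T) = -7 - Z
22*142 + r(X(4, -2), 4) = 22*142 + (-7 - (4 - 1*4 - 1*(-2))) = 3124 + (-7 - (4 - 4 + 2)) = 3124 + (-7 - 1*2) = 3124 + (-7 - 2) = 3124 - 9 = 3115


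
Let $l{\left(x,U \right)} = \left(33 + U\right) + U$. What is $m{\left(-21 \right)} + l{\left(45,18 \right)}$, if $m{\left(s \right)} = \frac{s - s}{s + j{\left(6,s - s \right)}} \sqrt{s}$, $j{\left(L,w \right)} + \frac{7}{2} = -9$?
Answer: $69$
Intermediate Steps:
$j{\left(L,w \right)} = - \frac{25}{2}$ ($j{\left(L,w \right)} = - \frac{7}{2} - 9 = - \frac{25}{2}$)
$l{\left(x,U \right)} = 33 + 2 U$
$m{\left(s \right)} = 0$ ($m{\left(s \right)} = \frac{s - s}{s - \frac{25}{2}} \sqrt{s} = \frac{0}{- \frac{25}{2} + s} \sqrt{s} = 0 \sqrt{s} = 0$)
$m{\left(-21 \right)} + l{\left(45,18 \right)} = 0 + \left(33 + 2 \cdot 18\right) = 0 + \left(33 + 36\right) = 0 + 69 = 69$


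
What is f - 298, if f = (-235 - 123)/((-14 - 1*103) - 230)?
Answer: -103048/347 ≈ -296.97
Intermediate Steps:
f = 358/347 (f = -358/((-14 - 103) - 230) = -358/(-117 - 230) = -358/(-347) = -358*(-1/347) = 358/347 ≈ 1.0317)
f - 298 = 358/347 - 298 = -103048/347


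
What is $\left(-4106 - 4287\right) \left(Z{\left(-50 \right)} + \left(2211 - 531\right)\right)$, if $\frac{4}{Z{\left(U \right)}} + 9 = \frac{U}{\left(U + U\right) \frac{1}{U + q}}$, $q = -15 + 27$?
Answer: $-14099041$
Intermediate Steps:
$q = 12$
$Z{\left(U \right)} = \frac{4}{-3 + \frac{U}{2}}$ ($Z{\left(U \right)} = \frac{4}{-9 + \frac{U}{\left(U + U\right) \frac{1}{U + 12}}} = \frac{4}{-9 + \frac{U}{2 U \frac{1}{12 + U}}} = \frac{4}{-9 + U \frac{12 + U}{2 U}} = \frac{4}{-9 + \left(6 + \frac{U}{2}\right)} = \frac{4}{-3 + \frac{U}{2}}$)
$\left(-4106 - 4287\right) \left(Z{\left(-50 \right)} + \left(2211 - 531\right)\right) = \left(-4106 - 4287\right) \left(\frac{8}{-6 - 50} + \left(2211 - 531\right)\right) = - 8393 \left(\frac{8}{-56} + \left(2211 - 531\right)\right) = - 8393 \left(8 \left(- \frac{1}{56}\right) + 1680\right) = - 8393 \left(- \frac{1}{7} + 1680\right) = \left(-8393\right) \frac{11759}{7} = -14099041$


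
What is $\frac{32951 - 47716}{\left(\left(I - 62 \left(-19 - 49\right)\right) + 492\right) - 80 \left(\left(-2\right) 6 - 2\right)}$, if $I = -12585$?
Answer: $\frac{14765}{6757} \approx 2.1851$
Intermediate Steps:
$\frac{32951 - 47716}{\left(\left(I - 62 \left(-19 - 49\right)\right) + 492\right) - 80 \left(\left(-2\right) 6 - 2\right)} = \frac{32951 - 47716}{\left(\left(-12585 - 62 \left(-19 - 49\right)\right) + 492\right) - 80 \left(\left(-2\right) 6 - 2\right)} = - \frac{14765}{\left(\left(-12585 - -4216\right) + 492\right) - 80 \left(-12 - 2\right)} = - \frac{14765}{\left(\left(-12585 + 4216\right) + 492\right) - -1120} = - \frac{14765}{\left(-8369 + 492\right) + 1120} = - \frac{14765}{-7877 + 1120} = - \frac{14765}{-6757} = \left(-14765\right) \left(- \frac{1}{6757}\right) = \frac{14765}{6757}$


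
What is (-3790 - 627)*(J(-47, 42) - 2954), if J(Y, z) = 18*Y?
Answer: 16784600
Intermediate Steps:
(-3790 - 627)*(J(-47, 42) - 2954) = (-3790 - 627)*(18*(-47) - 2954) = -4417*(-846 - 2954) = -4417*(-3800) = 16784600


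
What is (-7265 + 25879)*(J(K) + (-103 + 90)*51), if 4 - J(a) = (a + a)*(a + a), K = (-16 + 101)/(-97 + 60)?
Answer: -17330955594/1369 ≈ -1.2660e+7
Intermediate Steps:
K = -85/37 (K = 85/(-37) = 85*(-1/37) = -85/37 ≈ -2.2973)
J(a) = 4 - 4*a² (J(a) = 4 - (a + a)*(a + a) = 4 - 2*a*2*a = 4 - 4*a²)
(-7265 + 25879)*(J(K) + (-103 + 90)*51) = (-7265 + 25879)*((4 - 4*(-85/37)²) + (-103 + 90)*51) = 18614*((4 - 4*7225/1369) - 13*51) = 18614*((4 - 28900/1369) - 663) = 18614*(-23424/1369 - 663) = 18614*(-931071/1369) = -17330955594/1369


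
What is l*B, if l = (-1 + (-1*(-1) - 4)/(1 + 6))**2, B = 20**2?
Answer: 40000/49 ≈ 816.33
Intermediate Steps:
B = 400
l = 100/49 (l = (-1 + (1 - 4)/7)**2 = (-1 - 3*1/7)**2 = (-1 - 3/7)**2 = (-10/7)**2 = 100/49 ≈ 2.0408)
l*B = (100/49)*400 = 40000/49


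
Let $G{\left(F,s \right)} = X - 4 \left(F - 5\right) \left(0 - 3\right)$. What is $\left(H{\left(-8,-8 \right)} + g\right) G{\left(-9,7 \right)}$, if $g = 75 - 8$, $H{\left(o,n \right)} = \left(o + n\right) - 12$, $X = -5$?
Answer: $-6747$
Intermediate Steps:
$H{\left(o,n \right)} = -12 + n + o$ ($H{\left(o,n \right)} = \left(n + o\right) - 12 = -12 + n + o$)
$g = 67$
$G{\left(F,s \right)} = -65 + 12 F$ ($G{\left(F,s \right)} = -5 - 4 \left(F - 5\right) \left(0 - 3\right) = -5 - 4 \left(-5 + F\right) \left(-3\right) = -5 - 4 \left(15 - 3 F\right) = -5 + \left(-60 + 12 F\right) = -65 + 12 F$)
$\left(H{\left(-8,-8 \right)} + g\right) G{\left(-9,7 \right)} = \left(\left(-12 - 8 - 8\right) + 67\right) \left(-65 + 12 \left(-9\right)\right) = \left(-28 + 67\right) \left(-65 - 108\right) = 39 \left(-173\right) = -6747$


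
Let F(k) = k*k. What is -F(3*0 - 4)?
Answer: -16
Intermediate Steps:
F(k) = k²
-F(3*0 - 4) = -(3*0 - 4)² = -(0 - 4)² = -1*(-4)² = -1*16 = -16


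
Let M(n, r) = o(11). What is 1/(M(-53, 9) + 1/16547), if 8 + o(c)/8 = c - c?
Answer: -16547/1059007 ≈ -0.015625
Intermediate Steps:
o(c) = -64 (o(c) = -64 + 8*(c - c) = -64 + 8*0 = -64 + 0 = -64)
M(n, r) = -64
1/(M(-53, 9) + 1/16547) = 1/(-64 + 1/16547) = 1/(-1059007/16547) = -16547/1059007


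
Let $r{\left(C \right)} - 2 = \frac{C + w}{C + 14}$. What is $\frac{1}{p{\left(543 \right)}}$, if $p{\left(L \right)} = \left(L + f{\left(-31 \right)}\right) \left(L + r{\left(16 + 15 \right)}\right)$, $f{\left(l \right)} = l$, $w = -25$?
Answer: $\frac{15}{4186624} \approx 3.5828 \cdot 10^{-6}$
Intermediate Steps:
$r{\left(C \right)} = 2 + \frac{-25 + C}{14 + C}$ ($r{\left(C \right)} = 2 + \frac{C - 25}{C + 14} = 2 + \frac{-25 + C}{14 + C}$)
$p{\left(L \right)} = \left(-31 + L\right) \left(\frac{32}{15} + L\right)$ ($p{\left(L \right)} = \left(L - 31\right) \left(L + \frac{3 \left(1 + \left(16 + 15\right)\right)}{14 + \left(16 + 15\right)}\right) = \left(-31 + L\right) \left(L + \frac{3 \left(1 + 31\right)}{14 + 31}\right) = \left(-31 + L\right) \left(L + 3 \cdot \frac{1}{45} \cdot 32\right) = \left(-31 + L\right) \left(L + \frac{32}{15}\right) = \left(-31 + L\right) \left(\frac{32}{15} + L\right)$)
$\frac{1}{p{\left(543 \right)}} = \frac{1}{- \frac{992}{15} + 543^{2} - \frac{78373}{5}} = \frac{1}{- \frac{992}{15} + 294849 - \frac{78373}{5}} = \frac{1}{\frac{4186624}{15}} = \frac{15}{4186624}$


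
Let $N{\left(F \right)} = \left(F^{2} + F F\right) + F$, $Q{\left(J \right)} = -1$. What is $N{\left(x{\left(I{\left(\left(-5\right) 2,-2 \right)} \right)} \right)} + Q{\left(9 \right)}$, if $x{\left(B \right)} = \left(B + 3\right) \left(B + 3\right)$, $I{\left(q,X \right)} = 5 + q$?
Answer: $35$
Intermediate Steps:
$x{\left(B \right)} = \left(3 + B\right)^{2}$ ($x{\left(B \right)} = \left(3 + B\right) \left(3 + B\right) = \left(3 + B\right)^{2}$)
$N{\left(F \right)} = F + 2 F^{2}$ ($N{\left(F \right)} = \left(F^{2} + F^{2}\right) + F = 2 F^{2} + F = F + 2 F^{2}$)
$N{\left(x{\left(I{\left(\left(-5\right) 2,-2 \right)} \right)} \right)} + Q{\left(9 \right)} = \left(3 + \left(5 - 10\right)\right)^{2} \left(1 + 2 \left(3 + \left(5 - 10\right)\right)^{2}\right) - 1 = \left(3 - 5\right)^{2} \left(1 + 2 \left(3 - 5\right)^{2}\right) - 1 = \left(-2\right)^{2} \left(1 + 2 \left(-2\right)^{2}\right) - 1 = 4 \left(1 + 2 \cdot 4\right) - 1 = 4 \left(1 + 8\right) - 1 = 4 \cdot 9 - 1 = 36 - 1 = 35$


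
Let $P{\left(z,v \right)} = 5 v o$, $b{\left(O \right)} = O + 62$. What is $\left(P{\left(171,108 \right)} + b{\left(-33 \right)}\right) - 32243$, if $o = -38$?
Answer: $-52734$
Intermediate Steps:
$b{\left(O \right)} = 62 + O$
$P{\left(z,v \right)} = - 190 v$ ($P{\left(z,v \right)} = 5 v \left(-38\right) = - 190 v$)
$\left(P{\left(171,108 \right)} + b{\left(-33 \right)}\right) - 32243 = \left(\left(-190\right) 108 + \left(62 - 33\right)\right) - 32243 = \left(-20520 + 29\right) - 32243 = -20491 - 32243 = -52734$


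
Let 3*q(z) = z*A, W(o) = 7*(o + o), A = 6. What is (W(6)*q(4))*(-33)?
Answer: -22176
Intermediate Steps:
W(o) = 14*o (W(o) = 7*(2*o) = 14*o)
q(z) = 2*z (q(z) = (z*6)/3 = (6*z)/3 = 2*z)
(W(6)*q(4))*(-33) = ((14*6)*(2*4))*(-33) = (84*8)*(-33) = 672*(-33) = -22176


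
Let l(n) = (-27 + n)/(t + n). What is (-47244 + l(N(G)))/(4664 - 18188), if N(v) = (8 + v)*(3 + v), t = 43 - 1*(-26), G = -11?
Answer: 1464565/419244 ≈ 3.4933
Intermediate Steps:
t = 69 (t = 43 + 26 = 69)
N(v) = (3 + v)*(8 + v)
l(n) = (-27 + n)/(69 + n)
(-47244 + l(N(G)))/(4664 - 18188) = (-47244 + (-27 + (24 + (-11)² + 11*(-11)))/(69 + (24 + (-11)² + 11*(-11))))/(4664 - 18188) = (-47244 + (-27 + (24 + 121 - 121))/(69 + (24 + 121 - 121)))/(-13524) = (-47244 + (-27 + 24)/(69 + 24))*(-1/13524) = (-47244 - 3/93)*(-1/13524) = (-47244 + (1/93)*(-3))*(-1/13524) = (-47244 - 1/31)*(-1/13524) = -1464565/31*(-1/13524) = 1464565/419244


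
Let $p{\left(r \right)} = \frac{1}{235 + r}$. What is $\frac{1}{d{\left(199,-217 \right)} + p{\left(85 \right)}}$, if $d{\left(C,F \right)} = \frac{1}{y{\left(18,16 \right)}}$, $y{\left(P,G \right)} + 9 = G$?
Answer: $\frac{2240}{327} \approx 6.8502$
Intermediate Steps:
$y{\left(P,G \right)} = -9 + G$
$d{\left(C,F \right)} = \frac{1}{7}$ ($d{\left(C,F \right)} = \frac{1}{-9 + 16} = \frac{1}{7}$)
$\frac{1}{d{\left(199,-217 \right)} + p{\left(85 \right)}} = \frac{1}{\frac{1}{7} + \frac{1}{235 + 85}} = \frac{1}{\frac{1}{7} + \frac{1}{320}} = \frac{1}{\frac{327}{2240}} = \frac{2240}{327}$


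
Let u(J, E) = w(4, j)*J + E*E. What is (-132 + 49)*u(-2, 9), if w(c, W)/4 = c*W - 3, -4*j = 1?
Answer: -9379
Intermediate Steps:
j = -1/4 (j = -1/4*1 = -1/4 ≈ -0.25000)
w(c, W) = -12 + 4*W*c (w(c, W) = 4*(c*W - 3) = 4*(W*c - 3) = 4*(-3 + W*c) = -12 + 4*W*c)
u(J, E) = E**2 - 16*J (u(J, E) = (-12 + 4*(-1/4)*4)*J + E*E = (-12 - 4)*J + E**2 = -16*J + E**2 = E**2 - 16*J)
(-132 + 49)*u(-2, 9) = (-132 + 49)*(9**2 - 16*(-2)) = -83*(81 + 32) = -83*113 = -9379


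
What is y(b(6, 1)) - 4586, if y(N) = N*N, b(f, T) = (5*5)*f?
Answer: 17914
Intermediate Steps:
b(f, T) = 25*f
y(N) = N²
y(b(6, 1)) - 4586 = (25*6)² - 4586 = 150² - 4586 = 22500 - 4586 = 17914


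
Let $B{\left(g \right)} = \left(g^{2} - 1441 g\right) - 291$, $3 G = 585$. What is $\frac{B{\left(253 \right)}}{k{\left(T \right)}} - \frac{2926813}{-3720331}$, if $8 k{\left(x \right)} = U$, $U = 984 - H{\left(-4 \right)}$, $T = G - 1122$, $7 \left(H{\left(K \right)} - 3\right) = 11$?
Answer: $- \frac{7832453002294}{3188323667} \approx -2456.6$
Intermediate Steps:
$G = 195$ ($G = \frac{1}{3} \cdot 585 = 195$)
$H{\left(K \right)} = \frac{32}{7}$ ($H{\left(K \right)} = 3 + \frac{1}{7} \cdot 11 = 3 + \frac{11}{7} = \frac{32}{7}$)
$T = -927$ ($T = 195 - 1122 = -927$)
$U = \frac{6856}{7}$ ($U = 984 - \frac{32}{7} = \frac{6856}{7} \approx 979.43$)
$k{\left(x \right)} = \frac{857}{7}$ ($k{\left(x \right)} = \frac{1}{8} \cdot \frac{6856}{7} = \frac{857}{7}$)
$B{\left(g \right)} = -291 + g^{2} - 1441 g$
$\frac{B{\left(253 \right)}}{k{\left(T \right)}} - \frac{2926813}{-3720331} = \frac{-291 + 253^{2} - 364573}{\frac{857}{7}} - \frac{2926813}{-3720331} = \left(-291 + 64009 - 364573\right) \frac{7}{857} - - \frac{2926813}{3720331} = \left(-300855\right) \frac{7}{857} + \frac{2926813}{3720331} = - \frac{2105985}{857} + \frac{2926813}{3720331} = - \frac{7832453002294}{3188323667}$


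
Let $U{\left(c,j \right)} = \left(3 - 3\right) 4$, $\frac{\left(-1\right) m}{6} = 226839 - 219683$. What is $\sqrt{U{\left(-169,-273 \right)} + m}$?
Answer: $2 i \sqrt{10734} \approx 207.21 i$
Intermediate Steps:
$m = -42936$ ($m = - 6 \left(226839 - 219683\right) = \left(-6\right) 7156 = -42936$)
$U{\left(c,j \right)} = 0$ ($U{\left(c,j \right)} = 0 \cdot 4 = 0$)
$\sqrt{U{\left(-169,-273 \right)} + m} = \sqrt{0 - 42936} = \sqrt{-42936} = 2 i \sqrt{10734}$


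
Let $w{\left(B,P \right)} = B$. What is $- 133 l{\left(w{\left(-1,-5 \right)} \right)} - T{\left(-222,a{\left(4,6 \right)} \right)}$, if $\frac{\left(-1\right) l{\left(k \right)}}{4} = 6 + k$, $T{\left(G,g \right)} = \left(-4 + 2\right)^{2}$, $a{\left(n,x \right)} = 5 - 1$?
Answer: $2656$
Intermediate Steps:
$a{\left(n,x \right)} = 4$
$T{\left(G,g \right)} = 4$ ($T{\left(G,g \right)} = \left(-2\right)^{2} = 4$)
$l{\left(k \right)} = -24 - 4 k$ ($l{\left(k \right)} = - 4 \left(6 + k\right) = -24 - 4 k$)
$- 133 l{\left(w{\left(-1,-5 \right)} \right)} - T{\left(-222,a{\left(4,6 \right)} \right)} = - 133 \left(-24 - -4\right) - 4 = - 133 \left(-24 + 4\right) - 4 = \left(-133\right) \left(-20\right) - 4 = 2660 - 4 = 2656$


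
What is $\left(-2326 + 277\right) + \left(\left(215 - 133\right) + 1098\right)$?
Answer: $-869$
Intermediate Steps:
$\left(-2326 + 277\right) + \left(\left(215 - 133\right) + 1098\right) = -2049 + \left(82 + 1098\right) = -2049 + 1180 = -869$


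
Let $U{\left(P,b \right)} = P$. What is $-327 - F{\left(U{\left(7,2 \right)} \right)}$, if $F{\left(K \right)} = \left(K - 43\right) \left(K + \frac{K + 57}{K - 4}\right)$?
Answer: $693$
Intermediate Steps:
$F{\left(K \right)} = \left(-43 + K\right) \left(K + \frac{57 + K}{-4 + K}\right)$
$-327 - F{\left(U{\left(7,2 \right)} \right)} = -327 - \frac{-2451 + 7^{3} - 46 \cdot 7^{2} + 186 \cdot 7}{-4 + 7} = -327 - \frac{-2451 + 343 - 2254 + 1302}{3} = -327 - \frac{1}{3} \left(-3060\right) = -327 - -1020 = -327 + 1020 = 693$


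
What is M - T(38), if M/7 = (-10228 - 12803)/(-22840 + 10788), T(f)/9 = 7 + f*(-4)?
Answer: 15889077/12052 ≈ 1318.4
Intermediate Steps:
T(f) = 63 - 36*f (T(f) = 9*(7 + f*(-4)) = 9*(7 - 4*f) = 63 - 36*f)
M = 161217/12052 (M = 7*((-10228 - 12803)/(-22840 + 10788)) = 7*(-23031/(-12052)) = 7*(-23031*(-1/12052)) = 7*(23031/12052) = 161217/12052 ≈ 13.377)
M - T(38) = 161217/12052 - (63 - 36*38) = 161217/12052 - (63 - 1368) = 161217/12052 - 1*(-1305) = 161217/12052 + 1305 = 15889077/12052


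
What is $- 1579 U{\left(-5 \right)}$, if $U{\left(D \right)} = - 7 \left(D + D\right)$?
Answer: $-110530$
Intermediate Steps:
$U{\left(D \right)} = - 14 D$ ($U{\left(D \right)} = - 7 \cdot 2 D = - 14 D$)
$- 1579 U{\left(-5 \right)} = - 1579 \left(\left(-14\right) \left(-5\right)\right) = \left(-1579\right) 70 = -110530$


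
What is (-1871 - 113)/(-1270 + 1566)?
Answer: -248/37 ≈ -6.7027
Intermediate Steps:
(-1871 - 113)/(-1270 + 1566) = -1984/296 = -1984*1/296 = -248/37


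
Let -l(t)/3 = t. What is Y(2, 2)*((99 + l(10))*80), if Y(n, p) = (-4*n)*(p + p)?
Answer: -176640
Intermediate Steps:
l(t) = -3*t
Y(n, p) = -8*n*p (Y(n, p) = (-4*n)*(2*p) = -8*n*p)
Y(2, 2)*((99 + l(10))*80) = (-8*2*2)*((99 - 3*10)*80) = -32*(99 - 30)*80 = -2208*80 = -32*5520 = -176640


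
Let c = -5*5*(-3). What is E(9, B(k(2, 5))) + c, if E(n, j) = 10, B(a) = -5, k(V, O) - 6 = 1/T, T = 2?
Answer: 85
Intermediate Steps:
k(V, O) = 13/2 (k(V, O) = 6 + 1/2 = 13/2)
c = 75 (c = -25*(-3) = 75)
E(9, B(k(2, 5))) + c = 10 + 75 = 85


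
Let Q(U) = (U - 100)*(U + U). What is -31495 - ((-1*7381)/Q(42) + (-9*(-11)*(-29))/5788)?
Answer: -222040130509/7049784 ≈ -31496.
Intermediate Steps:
Q(U) = 2*U*(-100 + U) (Q(U) = (-100 + U)*(2*U) = 2*U*(-100 + U))
-31495 - ((-1*7381)/Q(42) + (-9*(-11)*(-29))/5788) = -31495 - ((-1*7381)/((2*42*(-100 + 42))) + (-9*(-11)*(-29))/5788) = -31495 - (-7381/(2*42*(-58)) + (99*(-29))*(1/5788)) = -31495 - (-7381/(-4872) - 2871*1/5788) = -31495 - (-7381*(-1/4872) - 2871/5788) = -31495 - (7381/4872 - 2871/5788) = -31495 - 1*7183429/7049784 = -31495 - 7183429/7049784 = -222040130509/7049784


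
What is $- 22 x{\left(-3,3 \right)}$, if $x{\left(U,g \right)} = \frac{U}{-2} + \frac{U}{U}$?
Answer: $-55$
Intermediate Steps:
$x{\left(U,g \right)} = 1 - \frac{U}{2}$ ($x{\left(U,g \right)} = U \left(- \frac{1}{2}\right) + 1 = - \frac{U}{2} + 1 = 1 - \frac{U}{2}$)
$- 22 x{\left(-3,3 \right)} = - 22 \left(1 - - \frac{3}{2}\right) = - 22 \left(1 + \frac{3}{2}\right) = \left(-22\right) \frac{5}{2} = -55$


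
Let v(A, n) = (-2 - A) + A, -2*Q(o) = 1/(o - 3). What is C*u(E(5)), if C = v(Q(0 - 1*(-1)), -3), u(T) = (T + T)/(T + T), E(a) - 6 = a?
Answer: -2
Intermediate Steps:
E(a) = 6 + a
u(T) = 1 (u(T) = (2*T)/((2*T)) = (2*T)*(1/(2*T)) = 1)
Q(o) = -1/(2*(-3 + o)) (Q(o) = -1/(2*(o - 3)) = -1/(2*(-3 + o)))
v(A, n) = -2
C = -2
C*u(E(5)) = -2*1 = -2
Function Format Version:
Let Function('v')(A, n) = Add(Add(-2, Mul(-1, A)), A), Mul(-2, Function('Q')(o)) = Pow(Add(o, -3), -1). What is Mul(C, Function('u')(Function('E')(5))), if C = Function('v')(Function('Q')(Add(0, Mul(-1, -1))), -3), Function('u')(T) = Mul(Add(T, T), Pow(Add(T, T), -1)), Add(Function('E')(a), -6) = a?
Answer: -2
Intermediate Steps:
Function('E')(a) = Add(6, a)
Function('u')(T) = 1 (Function('u')(T) = Mul(Mul(2, T), Pow(Mul(2, T), -1)) = Mul(Mul(2, T), Mul(Rational(1, 2), Pow(T, -1))) = 1)
Function('Q')(o) = Mul(Rational(-1, 2), Pow(Add(-3, o), -1)) (Function('Q')(o) = Mul(Rational(-1, 2), Pow(Add(o, -3), -1)) = Mul(Rational(-1, 2), Pow(Add(-3, o), -1)))
Function('v')(A, n) = -2
C = -2
Mul(C, Function('u')(Function('E')(5))) = Mul(-2, 1) = -2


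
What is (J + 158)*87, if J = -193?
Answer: -3045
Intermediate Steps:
(J + 158)*87 = (-193 + 158)*87 = -35*87 = -3045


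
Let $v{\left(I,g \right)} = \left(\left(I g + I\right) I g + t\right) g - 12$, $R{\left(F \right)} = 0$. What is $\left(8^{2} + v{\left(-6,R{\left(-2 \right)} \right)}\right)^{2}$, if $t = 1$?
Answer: $2704$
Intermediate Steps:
$v{\left(I,g \right)} = -12 + g \left(1 + I g \left(I + I g\right)\right)$ ($v{\left(I,g \right)} = \left(\left(I g + I\right) I g + 1\right) g - 12 = \left(\left(I + I g\right) I g + 1\right) g - 12 = \left(I \left(I + I g\right) g + 1\right) g - 12 = \left(I g \left(I + I g\right) + 1\right) g - 12 = \left(1 + I g \left(I + I g\right)\right) g - 12 = g \left(1 + I g \left(I + I g\right)\right) - 12 = -12 + g \left(1 + I g \left(I + I g\right)\right)$)
$\left(8^{2} + v{\left(-6,R{\left(-2 \right)} \right)}\right)^{2} = \left(8^{2} + \left(-12 + 0 + \left(-6\right)^{2} \cdot 0^{2} + \left(-6\right)^{2} \cdot 0^{3}\right)\right)^{2} = \left(64 + \left(-12 + 0 + 36 \cdot 0 + 36 \cdot 0\right)\right)^{2} = \left(64 + \left(-12 + 0 + 0 + 0\right)\right)^{2} = \left(64 - 12\right)^{2} = 52^{2} = 2704$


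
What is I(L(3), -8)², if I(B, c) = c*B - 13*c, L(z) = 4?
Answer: 5184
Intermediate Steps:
I(B, c) = -13*c + B*c (I(B, c) = B*c - 13*c = -13*c + B*c)
I(L(3), -8)² = (-8*(-13 + 4))² = (-8*(-9))² = 72² = 5184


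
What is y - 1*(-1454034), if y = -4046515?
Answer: -2592481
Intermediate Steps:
y - 1*(-1454034) = -4046515 - 1*(-1454034) = -4046515 + 1454034 = -2592481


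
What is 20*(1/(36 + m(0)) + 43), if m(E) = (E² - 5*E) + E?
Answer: 7745/9 ≈ 860.56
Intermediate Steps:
m(E) = E² - 4*E
20*(1/(36 + m(0)) + 43) = 20*(1/(36 + 0*(-4 + 0)) + 43) = 20*(1/(36 + 0*(-4)) + 43) = 20*(1/(36 + 0) + 43) = 20*(1/36 + 43) = 20*(1549/36) = 7745/9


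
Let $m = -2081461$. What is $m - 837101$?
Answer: $-2918562$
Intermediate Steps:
$m - 837101 = -2081461 - 837101 = -2918562$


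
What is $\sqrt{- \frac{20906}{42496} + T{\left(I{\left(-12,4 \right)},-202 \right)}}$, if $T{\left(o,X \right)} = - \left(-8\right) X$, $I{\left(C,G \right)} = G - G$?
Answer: $\frac{i \sqrt{2850819343}}{1328} \approx 40.206 i$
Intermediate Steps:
$I{\left(C,G \right)} = 0$
$T{\left(o,X \right)} = 8 X$
$\sqrt{- \frac{20906}{42496} + T{\left(I{\left(-12,4 \right)},-202 \right)}} = \sqrt{- \frac{20906}{42496} + 8 \left(-202\right)} = \sqrt{\left(-20906\right) \frac{1}{42496} - 1616} = \sqrt{- \frac{10453}{21248} - 1616} = \sqrt{- \frac{34347221}{21248}} = \frac{i \sqrt{2850819343}}{1328}$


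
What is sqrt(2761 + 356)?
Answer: sqrt(3117) ≈ 55.830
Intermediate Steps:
sqrt(2761 + 356) = sqrt(3117)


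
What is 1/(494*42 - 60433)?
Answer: -1/39685 ≈ -2.5198e-5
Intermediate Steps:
1/(494*42 - 60433) = 1/(20748 - 60433) = 1/(-39685) = -1/39685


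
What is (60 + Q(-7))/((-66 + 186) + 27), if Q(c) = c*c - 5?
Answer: 104/147 ≈ 0.70748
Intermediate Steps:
Q(c) = -5 + c² (Q(c) = c² - 5 = -5 + c²)
(60 + Q(-7))/((-66 + 186) + 27) = (60 + (-5 + (-7)²))/((-66 + 186) + 27) = (60 + (-5 + 49))/(120 + 27) = (60 + 44)/147 = 104*(1/147) = 104/147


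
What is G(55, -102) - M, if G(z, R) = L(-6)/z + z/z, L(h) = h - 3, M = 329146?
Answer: -18102984/55 ≈ -3.2915e+5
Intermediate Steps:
L(h) = -3 + h
G(z, R) = 1 - 9/z (G(z, R) = (-3 - 6)/z + z/z = -9/z + 1 = 1 - 9/z)
G(55, -102) - M = (-9 + 55)/55 - 1*329146 = (1/55)*46 - 329146 = 46/55 - 329146 = -18102984/55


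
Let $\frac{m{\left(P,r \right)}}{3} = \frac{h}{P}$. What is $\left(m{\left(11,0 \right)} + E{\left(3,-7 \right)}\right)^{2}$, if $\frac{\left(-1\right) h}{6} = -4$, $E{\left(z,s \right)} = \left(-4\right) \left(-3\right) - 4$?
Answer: $\frac{25600}{121} \approx 211.57$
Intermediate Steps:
$E{\left(z,s \right)} = 8$ ($E{\left(z,s \right)} = 12 - 4 = 8$)
$h = 24$ ($h = \left(-6\right) \left(-4\right) = 24$)
$m{\left(P,r \right)} = \frac{72}{P}$ ($m{\left(P,r \right)} = 3 \frac{24}{P} = \frac{72}{P}$)
$\left(m{\left(11,0 \right)} + E{\left(3,-7 \right)}\right)^{2} = \left(\frac{72}{11} + 8\right)^{2} = \left(\frac{160}{11}\right)^{2} = \frac{25600}{121}$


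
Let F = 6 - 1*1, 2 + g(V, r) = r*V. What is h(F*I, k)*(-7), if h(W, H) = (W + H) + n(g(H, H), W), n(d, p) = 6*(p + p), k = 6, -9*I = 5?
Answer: 1897/9 ≈ 210.78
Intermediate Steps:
g(V, r) = -2 + V*r (g(V, r) = -2 + r*V = -2 + V*r)
I = -5/9 (I = -1/9*5 = -5/9 ≈ -0.55556)
n(d, p) = 12*p (n(d, p) = 6*(2*p) = 12*p)
F = 5 (F = 6 - 1 = 5)
h(W, H) = H + 13*W (h(W, H) = (W + H) + 12*W = (H + W) + 12*W = H + 13*W)
h(F*I, k)*(-7) = (6 + 13*(5*(-5/9)))*(-7) = (6 + 13*(-25/9))*(-7) = (6 - 325/9)*(-7) = -271/9*(-7) = 1897/9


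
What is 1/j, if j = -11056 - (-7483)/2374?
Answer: -2374/26239461 ≈ -9.0474e-5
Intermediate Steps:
j = -26239461/2374 (j = -11056 - (-7483)/2374 = -11056 - 1*(-7483/2374) = -11056 + 7483/2374 = -26239461/2374 ≈ -11053.)
1/j = 1/(-26239461/2374) = -2374/26239461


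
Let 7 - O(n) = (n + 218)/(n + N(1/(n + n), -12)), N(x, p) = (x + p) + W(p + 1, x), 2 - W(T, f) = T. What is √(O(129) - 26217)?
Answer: 4*I*√1843076138786/33541 ≈ 161.9*I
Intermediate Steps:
W(T, f) = 2 - T
N(x, p) = 1 + x (N(x, p) = (x + p) + (2 - (p + 1)) = (p + x) + (2 - (1 + p)) = (p + x) + (2 + (-1 - p)) = (p + x) + (1 - p) = 1 + x)
O(n) = 7 - (218 + n)/(1 + n + 1/(2*n)) (O(n) = 7 - (n + 218)/(n + (1 + 1/(n + n))) = 7 - (218 + n)/(n + (1 + 1/(2*n))) = 7 - (218 + n)/(1 + n + 1/(2*n)))
√(O(129) - 26217) = √((7 + 2*129*(-211 + 6*129))/(1 + 2*129*(1 + 129)) - 26217) = √((7 + 2*129*(-211 + 774))/(1 + 2*129*130) - 26217) = √((7 + 2*129*563)/(1 + 33540) - 26217) = √((7 + 145254)/33541 - 26217) = √((1/33541)*145261 - 26217) = √(145261/33541 - 26217) = √(-879199136/33541) = 4*I*√1843076138786/33541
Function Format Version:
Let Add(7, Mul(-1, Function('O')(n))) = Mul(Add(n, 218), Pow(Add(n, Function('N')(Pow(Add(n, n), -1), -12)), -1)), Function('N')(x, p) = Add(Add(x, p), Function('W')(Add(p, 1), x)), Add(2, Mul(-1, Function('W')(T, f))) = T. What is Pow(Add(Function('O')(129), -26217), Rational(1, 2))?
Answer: Mul(Rational(4, 33541), I, Pow(1843076138786, Rational(1, 2))) ≈ Mul(161.90, I)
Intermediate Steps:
Function('W')(T, f) = Add(2, Mul(-1, T))
Function('N')(x, p) = Add(1, x) (Function('N')(x, p) = Add(Add(x, p), Add(2, Mul(-1, Add(p, 1)))) = Add(Add(p, x), Add(2, Mul(-1, Add(1, p)))) = Add(Add(p, x), Add(2, Add(-1, Mul(-1, p)))) = Add(Add(p, x), Add(1, Mul(-1, p))) = Add(1, x))
Function('O')(n) = Add(7, Mul(-1, Pow(Add(1, n, Mul(Rational(1, 2), Pow(n, -1))), -1), Add(218, n))) (Function('O')(n) = Add(7, Mul(-1, Mul(Add(n, 218), Pow(Add(n, Add(1, Pow(Add(n, n), -1))), -1)))) = Add(7, Mul(-1, Mul(Add(218, n), Pow(Add(n, Add(1, Pow(Mul(2, n), -1))), -1)))) = Add(7, Mul(-1, Mul(Add(218, n), Pow(Add(n, Add(1, Mul(Rational(1, 2), Pow(n, -1)))), -1)))) = Add(7, Mul(-1, Mul(Add(218, n), Pow(Add(1, n, Mul(Rational(1, 2), Pow(n, -1))), -1)))) = Add(7, Mul(-1, Mul(Pow(Add(1, n, Mul(Rational(1, 2), Pow(n, -1))), -1), Add(218, n)))) = Add(7, Mul(-1, Pow(Add(1, n, Mul(Rational(1, 2), Pow(n, -1))), -1), Add(218, n))))
Pow(Add(Function('O')(129), -26217), Rational(1, 2)) = Pow(Add(Mul(Pow(Add(1, Mul(2, 129, Add(1, 129))), -1), Add(7, Mul(2, 129, Add(-211, Mul(6, 129))))), -26217), Rational(1, 2)) = Pow(Add(Mul(Pow(Add(1, Mul(2, 129, 130)), -1), Add(7, Mul(2, 129, Add(-211, 774)))), -26217), Rational(1, 2)) = Pow(Add(Mul(Pow(Add(1, 33540), -1), Add(7, Mul(2, 129, 563))), -26217), Rational(1, 2)) = Pow(Add(Mul(Pow(33541, -1), Add(7, 145254)), -26217), Rational(1, 2)) = Pow(Add(Mul(Rational(1, 33541), 145261), -26217), Rational(1, 2)) = Pow(Add(Rational(145261, 33541), -26217), Rational(1, 2)) = Pow(Rational(-879199136, 33541), Rational(1, 2)) = Mul(Rational(4, 33541), I, Pow(1843076138786, Rational(1, 2)))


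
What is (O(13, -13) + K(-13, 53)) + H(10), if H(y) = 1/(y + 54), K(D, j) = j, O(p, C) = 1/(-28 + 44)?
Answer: 3397/64 ≈ 53.078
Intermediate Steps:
O(p, C) = 1/16
H(y) = 1/(54 + y)
(O(13, -13) + K(-13, 53)) + H(10) = (1/16 + 53) + 1/(54 + 10) = 849/16 + 1/64 = 3397/64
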